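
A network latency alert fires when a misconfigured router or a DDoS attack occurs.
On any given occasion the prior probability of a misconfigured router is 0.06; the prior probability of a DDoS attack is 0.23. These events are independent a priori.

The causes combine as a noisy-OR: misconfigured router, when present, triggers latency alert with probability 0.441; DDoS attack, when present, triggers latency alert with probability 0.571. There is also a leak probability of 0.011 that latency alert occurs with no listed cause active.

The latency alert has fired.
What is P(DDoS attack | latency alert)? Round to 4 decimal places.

P(DDoS attack | latency alert) ≈ 0.8251

Under noisy-OR, P(latency alert | causes) = 1 − (1−0.011)·∏(1−qᵢ) over the active causes.
P(latency alert) = 0.011×0.94×0.77 + 0.575719×0.94×0.23 + 0.447149×0.06×0.77 + 0.762827×0.06×0.23 = 0.007962 + 0.124470 + 0.020658 + 0.010527 = 0.163617
Of this, 0.134997 comes from 0.124470 + 0.010527 (the DDoS attack=true cases).
Hence the posterior is 0.134997/0.163617 ≈ 0.8251.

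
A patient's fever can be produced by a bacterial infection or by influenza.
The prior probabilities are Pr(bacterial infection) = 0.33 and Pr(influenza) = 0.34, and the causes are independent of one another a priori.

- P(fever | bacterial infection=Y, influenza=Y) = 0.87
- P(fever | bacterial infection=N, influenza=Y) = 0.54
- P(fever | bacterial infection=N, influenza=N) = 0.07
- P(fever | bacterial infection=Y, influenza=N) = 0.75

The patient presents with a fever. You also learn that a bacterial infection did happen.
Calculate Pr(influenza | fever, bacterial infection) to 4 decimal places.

P(fever | bacterial infection) = 0.75·0.66 + 0.87·0.34 = 0.495000 + 0.295800 = 0.790800
Restricting to configurations with influenza present: 0.87·0.34 = 0.295800.
Hence the posterior is 0.295800/0.790800 ≈ 0.3741.

Pr(influenza | fever, bacterial infection) ≈ 0.3741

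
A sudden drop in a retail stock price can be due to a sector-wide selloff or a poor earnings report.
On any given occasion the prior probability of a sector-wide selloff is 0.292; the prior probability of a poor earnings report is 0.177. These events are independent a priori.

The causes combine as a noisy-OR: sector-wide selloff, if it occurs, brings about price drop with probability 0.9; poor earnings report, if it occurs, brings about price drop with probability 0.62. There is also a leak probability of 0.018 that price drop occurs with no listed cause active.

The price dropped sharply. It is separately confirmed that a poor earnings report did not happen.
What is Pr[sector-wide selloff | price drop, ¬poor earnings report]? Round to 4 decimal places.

Pr[sector-wide selloff | price drop, ¬poor earnings report] ≈ 0.9538

Under noisy-OR, P(price drop | causes) = 1 − (1−0.018)·∏(1−qᵢ) over the active causes.
Sum P(price drop|·) weighted by the priors over both values of sector-wide selloff:
  P(price drop | ¬poor earnings report) = 0.018*0.708 + 0.9018*0.292
        = 0.012744 + 0.263326 = 0.276070
Keeping only the sector-wide selloff-present terms gives 0.263326, so
  P(sector-wide selloff | price drop, ¬poor earnings report) = 0.263326 / 0.276070 ≈ 0.9538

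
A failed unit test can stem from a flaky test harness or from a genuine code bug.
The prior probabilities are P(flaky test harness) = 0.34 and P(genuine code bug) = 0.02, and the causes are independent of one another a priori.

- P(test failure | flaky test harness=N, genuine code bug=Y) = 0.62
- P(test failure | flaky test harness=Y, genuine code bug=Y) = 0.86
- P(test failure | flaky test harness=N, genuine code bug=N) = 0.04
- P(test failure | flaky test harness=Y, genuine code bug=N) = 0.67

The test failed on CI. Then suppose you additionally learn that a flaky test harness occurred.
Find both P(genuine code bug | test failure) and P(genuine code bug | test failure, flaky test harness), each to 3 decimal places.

P(genuine code bug | test failure) ≈ 0.053; P(genuine code bug | test failure, flaky test harness) ≈ 0.026

P(test failure) = 0.04·0.66·0.98 + 0.62·0.66·0.02 + 0.67·0.34·0.98 + 0.86·0.34·0.02 = 0.025872 + 0.008184 + 0.223244 + 0.005848 = 0.263148
Of this, 0.014032 comes from 0.008184 + 0.005848 (the genuine code bug=true cases).
Hence the posterior is 0.014032/0.263148 ≈ 0.053.

Now condition on the additional information:
For the numerator, keep only genuine code bug=true terms: 0.86×0.02 = 0.017200
The normalizing constant is 0.67×0.98 + 0.86×0.02 = 0.673800
Posterior = 0.017200 / 0.673800 ≈ 0.026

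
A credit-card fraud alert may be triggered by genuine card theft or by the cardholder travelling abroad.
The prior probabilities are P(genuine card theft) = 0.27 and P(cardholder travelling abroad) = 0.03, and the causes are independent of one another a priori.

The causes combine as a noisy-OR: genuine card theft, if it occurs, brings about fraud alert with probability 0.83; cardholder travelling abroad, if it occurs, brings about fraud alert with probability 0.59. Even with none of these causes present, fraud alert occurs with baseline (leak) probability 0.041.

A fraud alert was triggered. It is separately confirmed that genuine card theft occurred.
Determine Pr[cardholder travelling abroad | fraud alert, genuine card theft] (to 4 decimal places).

Under noisy-OR, P(fraud alert | causes) = 1 − (1−0.041)·∏(1−qᵢ) over the active causes.
For the numerator, keep only cardholder travelling abroad=true terms: 0.933158*0.03 = 0.027995
Denominator P(fraud alert | genuine card theft): 0.83697*0.97 + 0.933158*0.03 = 0.839856
P(cardholder travelling abroad | fraud alert, genuine card theft) = 0.027995/0.839856 ≈ 0.0333

Pr[cardholder travelling abroad | fraud alert, genuine card theft] ≈ 0.0333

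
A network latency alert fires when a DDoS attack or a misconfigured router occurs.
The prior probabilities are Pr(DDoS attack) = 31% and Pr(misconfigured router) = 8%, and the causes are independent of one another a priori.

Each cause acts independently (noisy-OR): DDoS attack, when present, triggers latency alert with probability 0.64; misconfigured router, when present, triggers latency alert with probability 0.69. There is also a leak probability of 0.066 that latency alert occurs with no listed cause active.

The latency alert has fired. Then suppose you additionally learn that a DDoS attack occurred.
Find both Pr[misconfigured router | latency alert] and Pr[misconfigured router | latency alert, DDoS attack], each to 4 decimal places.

Under noisy-OR, P(latency alert | causes) = 1 − (1−0.066)·∏(1−qᵢ) over the active causes.
P(latency alert) = 0.066×0.69×0.92 + 0.71046×0.69×0.08 + 0.66376×0.31×0.92 + 0.895766×0.31×0.08 = 0.041897 + 0.039217 + 0.189304 + 0.022215 = 0.292633
Of this, 0.061432 comes from 0.039217 + 0.022215 (the misconfigured router=true cases).
Hence the posterior is 0.061432/0.292633 ≈ 0.2099.

Now condition on the additional information:
Numerator (weight on configurations with misconfigured router): 0.895766*0.08 = 0.071661
Denominator P(latency alert | DDoS attack): 0.66376*0.92 + 0.895766*0.08 = 0.682320
P(misconfigured router | latency alert, DDoS attack) = 0.071661/0.682320 ≈ 0.1050

Pr[misconfigured router | latency alert] ≈ 0.2099; Pr[misconfigured router | latency alert, DDoS attack] ≈ 0.1050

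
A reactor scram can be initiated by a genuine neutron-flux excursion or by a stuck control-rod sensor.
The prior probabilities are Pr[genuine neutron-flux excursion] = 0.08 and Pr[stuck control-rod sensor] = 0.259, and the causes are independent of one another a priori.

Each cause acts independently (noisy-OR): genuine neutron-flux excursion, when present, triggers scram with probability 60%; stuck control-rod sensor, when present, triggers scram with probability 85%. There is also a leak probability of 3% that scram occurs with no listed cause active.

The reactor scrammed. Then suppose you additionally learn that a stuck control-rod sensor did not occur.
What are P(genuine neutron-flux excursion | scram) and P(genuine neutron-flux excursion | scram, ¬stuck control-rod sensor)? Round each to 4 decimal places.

Under noisy-OR, P(scram | causes) = 1 − (1−0.03)·∏(1−qᵢ) over the active causes.
P(scram) = 0.03×0.92×0.741 + 0.8545×0.92×0.259 + 0.612×0.08×0.741 + 0.9418×0.08×0.259 = 0.020452 + 0.203610 + 0.036279 + 0.019514 = 0.279855
Of this, 0.055793 comes from 0.036279 + 0.019514 (the genuine neutron-flux excursion=true cases).
P(genuine neutron-flux excursion | scram) = 0.055793 / 0.279855 ≈ 0.1994

With the extra evidence:
By total probability over both values of genuine neutron-flux excursion:
  P(scram | ¬stuck control-rod sensor) = 0.03×0.92 + 0.612×0.08
        = 0.027600 + 0.048960 = 0.076560
The terms with genuine neutron-flux excursion present sum to 0.048960, so
  P(genuine neutron-flux excursion | scram, ¬stuck control-rod sensor) = 0.048960 / 0.076560 ≈ 0.6395
Ruling out stuck control-rod sensor raises the posterior on genuine neutron-flux excursion — the flip side of explaining away.

P(genuine neutron-flux excursion | scram) ≈ 0.1994; P(genuine neutron-flux excursion | scram, ¬stuck control-rod sensor) ≈ 0.6395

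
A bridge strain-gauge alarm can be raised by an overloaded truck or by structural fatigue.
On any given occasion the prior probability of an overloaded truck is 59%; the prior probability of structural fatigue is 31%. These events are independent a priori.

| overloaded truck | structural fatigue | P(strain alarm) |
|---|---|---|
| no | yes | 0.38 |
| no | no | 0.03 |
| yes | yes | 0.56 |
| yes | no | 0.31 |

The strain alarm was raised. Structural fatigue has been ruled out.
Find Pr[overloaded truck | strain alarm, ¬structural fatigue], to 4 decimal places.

Pr[overloaded truck | strain alarm, ¬structural fatigue] ≈ 0.9370

For the numerator, keep only overloaded truck=true terms: 0.31×0.59 = 0.182900
The normalizing constant is 0.03×0.41 + 0.31×0.59 = 0.195200
Posterior = 0.182900 / 0.195200 ≈ 0.9370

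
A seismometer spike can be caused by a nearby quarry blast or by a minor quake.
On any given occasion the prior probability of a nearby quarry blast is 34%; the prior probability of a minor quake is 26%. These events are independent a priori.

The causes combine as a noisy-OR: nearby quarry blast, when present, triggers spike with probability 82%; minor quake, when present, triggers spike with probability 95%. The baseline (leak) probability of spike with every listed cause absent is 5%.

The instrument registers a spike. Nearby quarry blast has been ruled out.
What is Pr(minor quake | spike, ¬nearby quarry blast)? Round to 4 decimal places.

Under noisy-OR, P(spike | causes) = 1 − (1−0.05)·∏(1−qᵢ) over the active causes.
P(spike | ¬nearby quarry blast) = 0.05·0.74 + 0.9525·0.26 = 0.037000 + 0.247650 = 0.284650
Restricting to configurations with minor quake present: 0.9525·0.26 = 0.247650.
Hence the posterior is 0.247650/0.284650 ≈ 0.8700.

Pr(minor quake | spike, ¬nearby quarry blast) ≈ 0.8700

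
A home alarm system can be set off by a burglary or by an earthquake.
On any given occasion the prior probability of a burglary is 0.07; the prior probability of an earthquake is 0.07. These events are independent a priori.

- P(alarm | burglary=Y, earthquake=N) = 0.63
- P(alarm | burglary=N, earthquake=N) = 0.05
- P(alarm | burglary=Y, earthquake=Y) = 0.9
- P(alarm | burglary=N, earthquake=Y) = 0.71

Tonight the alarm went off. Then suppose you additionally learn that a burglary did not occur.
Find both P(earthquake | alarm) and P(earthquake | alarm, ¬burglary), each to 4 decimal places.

P(alarm) = 0.05*0.93*0.93 + 0.71*0.93*0.07 + 0.63*0.07*0.93 + 0.9*0.07*0.07 = 0.043245 + 0.046221 + 0.041013 + 0.004410 = 0.134889
Of this, 0.050631 comes from 0.046221 + 0.004410 (the earthquake=true cases).
Hence the posterior is 0.050631/0.134889 ≈ 0.3754.

With the extra evidence:
P(alarm | ¬burglary) = 0.05×0.93 + 0.71×0.07 = 0.046500 + 0.049700 = 0.096200
The earthquake-present share is 0.71×0.07 = 0.049700.
Hence the posterior is 0.049700/0.096200 ≈ 0.5166.
Ruling out burglary raises the posterior on earthquake — the flip side of explaining away.

P(earthquake | alarm) ≈ 0.3754; P(earthquake | alarm, ¬burglary) ≈ 0.5166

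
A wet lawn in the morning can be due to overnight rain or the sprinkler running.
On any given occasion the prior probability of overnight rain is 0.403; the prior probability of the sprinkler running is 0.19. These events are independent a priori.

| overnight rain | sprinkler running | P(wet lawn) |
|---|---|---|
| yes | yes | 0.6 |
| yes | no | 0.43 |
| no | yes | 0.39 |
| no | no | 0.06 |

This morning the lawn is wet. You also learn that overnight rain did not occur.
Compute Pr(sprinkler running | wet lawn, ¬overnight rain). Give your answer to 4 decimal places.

Numerator (weight on configurations with sprinkler running): 0.39·0.19 = 0.074100
Normalizer over all consistent configurations: 0.06·0.81 + 0.39·0.19 = 0.122700
P(sprinkler running | wet lawn, ¬overnight rain) = 0.074100/0.122700 ≈ 0.6039

Pr(sprinkler running | wet lawn, ¬overnight rain) ≈ 0.6039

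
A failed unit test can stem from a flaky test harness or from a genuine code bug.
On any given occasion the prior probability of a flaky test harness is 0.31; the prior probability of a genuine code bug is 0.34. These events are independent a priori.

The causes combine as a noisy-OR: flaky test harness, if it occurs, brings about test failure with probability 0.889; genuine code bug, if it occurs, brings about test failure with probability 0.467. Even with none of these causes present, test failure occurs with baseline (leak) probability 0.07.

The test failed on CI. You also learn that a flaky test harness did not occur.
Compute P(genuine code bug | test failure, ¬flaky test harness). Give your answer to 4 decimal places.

Under noisy-OR, P(test failure | causes) = 1 − (1−0.07)·∏(1−qᵢ) over the active causes.
Weight on genuine code bug=true, given the evidence: 0.50431·0.34 = 0.171465
Denominator P(test failure | ¬flaky test harness): 0.07·0.66 + 0.50431·0.34 = 0.217665
P(genuine code bug | test failure, ¬flaky test harness) = 0.171465/0.217665 ≈ 0.7877

P(genuine code bug | test failure, ¬flaky test harness) ≈ 0.7877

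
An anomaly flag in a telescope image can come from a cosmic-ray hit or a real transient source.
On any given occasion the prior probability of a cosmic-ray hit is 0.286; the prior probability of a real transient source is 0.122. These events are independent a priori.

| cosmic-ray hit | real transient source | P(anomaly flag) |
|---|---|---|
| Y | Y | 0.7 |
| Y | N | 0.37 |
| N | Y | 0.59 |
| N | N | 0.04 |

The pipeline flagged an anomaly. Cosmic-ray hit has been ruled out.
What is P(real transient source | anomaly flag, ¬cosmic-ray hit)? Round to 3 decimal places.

P(real transient source | anomaly flag, ¬cosmic-ray hit) ≈ 0.672

Weight on real transient source=true, given the evidence: 0.59·0.122 = 0.071980
Denominator P(anomaly flag | ¬cosmic-ray hit): 0.04·0.878 + 0.59·0.122 = 0.107100
Posterior = 0.071980 / 0.107100 ≈ 0.672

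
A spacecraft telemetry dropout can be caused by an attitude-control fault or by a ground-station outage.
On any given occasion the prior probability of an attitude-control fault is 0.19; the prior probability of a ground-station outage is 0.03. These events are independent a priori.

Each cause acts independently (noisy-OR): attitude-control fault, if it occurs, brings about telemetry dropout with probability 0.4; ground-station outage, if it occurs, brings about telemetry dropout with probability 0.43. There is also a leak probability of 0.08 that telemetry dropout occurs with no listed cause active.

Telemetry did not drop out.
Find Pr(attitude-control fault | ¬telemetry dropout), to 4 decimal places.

Under noisy-OR, P(telemetry dropout | causes) = 1 − (1−0.08)·∏(1−qᵢ) over the active causes.
P(¬telemetry dropout) = 0.92*0.81*0.97 + 0.5244*0.81*0.03 + 0.552*0.19*0.97 + 0.31464*0.19*0.03 = 0.722844 + 0.012743 + 0.101734 + 0.001793 = 0.839114
Restricting to configurations with attitude-control fault present: 0.101734 + 0.001793 = 0.103527.
Hence the posterior is 0.103527/0.839114 ≈ 0.1234.

Pr(attitude-control fault | ¬telemetry dropout) ≈ 0.1234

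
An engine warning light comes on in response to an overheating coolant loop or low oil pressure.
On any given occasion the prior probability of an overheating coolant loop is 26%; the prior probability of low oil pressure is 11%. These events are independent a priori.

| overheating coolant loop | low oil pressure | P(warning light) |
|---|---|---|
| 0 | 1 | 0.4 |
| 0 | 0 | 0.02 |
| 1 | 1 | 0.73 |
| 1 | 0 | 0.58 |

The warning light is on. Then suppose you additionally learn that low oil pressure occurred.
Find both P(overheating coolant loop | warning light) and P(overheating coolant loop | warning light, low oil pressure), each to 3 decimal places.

P(overheating coolant loop | warning light) ≈ 0.772; P(overheating coolant loop | warning light, low oil pressure) ≈ 0.391

Enumerate the 4 (overheating coolant loop, low oil pressure) configurations and weight by the priors:
  P(warning light) = 0.02×0.74×0.89 + 0.4×0.74×0.11 + 0.58×0.26×0.89 + 0.73×0.26×0.11
        = 0.013172 + 0.032560 + 0.134212 + 0.020878 = 0.200822
The terms with overheating coolant loop present sum to 0.155090, so
  P(overheating coolant loop | warning light) = 0.155090 / 0.200822 ≈ 0.772

Now also conditioning on low oil pressure=true:
Enumerate both values of overheating coolant loop and weight by the priors:
  P(warning light | low oil pressure) = 0.4·0.74 + 0.73·0.26
        = 0.296000 + 0.189800 = 0.485800
Keeping only the overheating coolant loop-present terms gives 0.189800, so
  P(overheating coolant loop | warning light, low oil pressure) = 0.189800 / 0.485800 ≈ 0.391
The drop from 0.772 to 0.391 is the explaining-away (discounting) effect.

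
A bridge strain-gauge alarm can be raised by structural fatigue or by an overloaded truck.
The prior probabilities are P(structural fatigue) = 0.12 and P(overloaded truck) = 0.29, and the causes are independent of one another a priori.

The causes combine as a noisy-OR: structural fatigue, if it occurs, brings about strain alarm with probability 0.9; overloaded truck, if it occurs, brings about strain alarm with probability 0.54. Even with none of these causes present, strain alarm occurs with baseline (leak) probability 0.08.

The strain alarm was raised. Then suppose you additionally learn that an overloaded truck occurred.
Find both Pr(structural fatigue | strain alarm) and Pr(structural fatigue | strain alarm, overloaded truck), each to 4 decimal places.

Under noisy-OR, P(strain alarm | causes) = 1 − (1−0.08)·∏(1−qᵢ) over the active causes.
Enumerate the 4 (structural fatigue, overloaded truck) configurations and weight by the priors:
  P(strain alarm) = 0.08×0.88×0.71 + 0.5768×0.88×0.29 + 0.908×0.12×0.71 + 0.95768×0.12×0.29
        = 0.049984 + 0.147199 + 0.077362 + 0.033327 = 0.307872
The terms with structural fatigue present sum to 0.110689, so
  P(structural fatigue | strain alarm) = 0.110689 / 0.307872 ≈ 0.3595

Now condition on the additional information:
Weight on structural fatigue=true, given the evidence: 0.95768*0.12 = 0.114922
Normalizer over all consistent configurations: 0.5768*0.88 + 0.95768*0.12 = 0.622506
Posterior = 0.114922 / 0.622506 ≈ 0.1846

Pr(structural fatigue | strain alarm) ≈ 0.3595; Pr(structural fatigue | strain alarm, overloaded truck) ≈ 0.1846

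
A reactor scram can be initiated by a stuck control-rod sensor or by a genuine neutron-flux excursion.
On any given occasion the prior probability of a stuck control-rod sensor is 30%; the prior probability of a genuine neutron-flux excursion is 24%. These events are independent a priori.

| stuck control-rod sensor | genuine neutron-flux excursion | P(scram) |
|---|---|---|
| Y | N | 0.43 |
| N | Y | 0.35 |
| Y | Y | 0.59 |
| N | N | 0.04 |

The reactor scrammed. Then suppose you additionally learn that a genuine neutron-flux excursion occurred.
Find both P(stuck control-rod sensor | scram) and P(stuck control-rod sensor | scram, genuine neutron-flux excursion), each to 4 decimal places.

P(stuck control-rod sensor | scram) ≈ 0.6370; P(stuck control-rod sensor | scram, genuine neutron-flux excursion) ≈ 0.4194

Enumerate the 4 (stuck control-rod sensor, genuine neutron-flux excursion) configurations and weight by the priors:
  P(scram) = 0.04×0.7×0.76 + 0.35×0.7×0.24 + 0.43×0.3×0.76 + 0.59×0.3×0.24
        = 0.021280 + 0.058800 + 0.098040 + 0.042480 = 0.220600
The terms with stuck control-rod sensor present sum to 0.140520, so
  P(stuck control-rod sensor | scram) = 0.140520 / 0.220600 ≈ 0.6370

Now also conditioning on genuine neutron-flux excursion=true:
P(scram | genuine neutron-flux excursion) = 0.35*0.7 + 0.59*0.3 = 0.245000 + 0.177000 = 0.422000
The stuck control-rod sensor-present share is 0.59*0.3 = 0.177000.
So P(stuck control-rod sensor | scram, genuine neutron-flux excursion) = 0.177000/0.422000 ≈ 0.4194.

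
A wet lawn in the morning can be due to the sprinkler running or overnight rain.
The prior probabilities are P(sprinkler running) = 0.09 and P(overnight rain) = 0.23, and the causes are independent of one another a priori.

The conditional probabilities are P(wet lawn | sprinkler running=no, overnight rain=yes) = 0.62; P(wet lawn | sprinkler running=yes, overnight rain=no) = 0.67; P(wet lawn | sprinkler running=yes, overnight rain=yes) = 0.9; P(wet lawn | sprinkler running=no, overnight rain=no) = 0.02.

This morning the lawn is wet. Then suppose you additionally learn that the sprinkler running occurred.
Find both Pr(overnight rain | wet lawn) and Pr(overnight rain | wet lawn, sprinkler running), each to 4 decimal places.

Pr(overnight rain | wet lawn) ≈ 0.7106; Pr(overnight rain | wet lawn, sprinkler running) ≈ 0.2863

Weight on overnight rain=true, given the evidence: 0.129766 + 0.018630 = 0.148396
Denominator P(wet lawn): 0.02*0.91*0.77 + 0.62*0.91*0.23 + 0.67*0.09*0.77 + 0.9*0.09*0.23 = 0.208841
Posterior = 0.148396 / 0.208841 ≈ 0.7106

Now also conditioning on sprinkler running=true:
Numerator (weight on configurations with overnight rain): 0.9*0.23 = 0.207000
The normalizing constant is 0.67*0.77 + 0.9*0.23 = 0.722900
Posterior = 0.207000 / 0.722900 ≈ 0.2863
This is intercausal reasoning (explaining away): once sprinkler running accounts for the wet lawn, overnight rain becomes less likely.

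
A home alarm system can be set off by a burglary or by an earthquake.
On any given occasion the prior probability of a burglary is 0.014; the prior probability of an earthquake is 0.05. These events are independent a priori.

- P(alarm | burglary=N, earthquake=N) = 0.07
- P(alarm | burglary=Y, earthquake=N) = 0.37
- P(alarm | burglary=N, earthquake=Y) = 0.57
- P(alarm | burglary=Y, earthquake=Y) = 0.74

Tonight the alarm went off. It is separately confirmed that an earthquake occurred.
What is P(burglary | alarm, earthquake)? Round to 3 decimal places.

P(burglary | alarm, earthquake) ≈ 0.018

P(alarm | earthquake) = 0.57*0.986 + 0.74*0.014 = 0.562020 + 0.010360 = 0.572380
Of this, 0.010360 comes from 0.74*0.014 (the burglary=true cases).
P(burglary | alarm, earthquake) = 0.010360 / 0.572380 ≈ 0.018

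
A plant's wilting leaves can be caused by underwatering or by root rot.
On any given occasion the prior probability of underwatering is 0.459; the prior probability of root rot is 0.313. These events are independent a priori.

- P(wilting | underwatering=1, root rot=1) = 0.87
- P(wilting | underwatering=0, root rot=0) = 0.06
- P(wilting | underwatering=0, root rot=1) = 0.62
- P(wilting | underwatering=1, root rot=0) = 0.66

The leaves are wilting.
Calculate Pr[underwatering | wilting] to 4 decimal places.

Pr[underwatering | wilting] ≈ 0.7235

P(wilting) = 0.06·0.541·0.687 + 0.62·0.541·0.313 + 0.66·0.459·0.687 + 0.87·0.459·0.313 = 0.022300 + 0.104986 + 0.208120 + 0.124990 = 0.460396
Restricting to configurations with underwatering present: 0.208120 + 0.124990 = 0.333110.
So P(underwatering | wilting) = 0.333110/0.460396 ≈ 0.7235.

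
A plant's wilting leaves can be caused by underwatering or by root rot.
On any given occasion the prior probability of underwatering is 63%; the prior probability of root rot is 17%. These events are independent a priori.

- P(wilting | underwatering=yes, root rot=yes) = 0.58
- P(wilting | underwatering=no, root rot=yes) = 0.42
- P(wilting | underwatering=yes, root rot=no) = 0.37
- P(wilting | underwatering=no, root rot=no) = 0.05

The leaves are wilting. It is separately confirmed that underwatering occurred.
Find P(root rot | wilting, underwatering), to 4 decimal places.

For the numerator, keep only root rot=true terms: 0.58·0.17 = 0.098600
The normalizing constant is 0.37·0.83 + 0.58·0.17 = 0.405700
Posterior = 0.098600 / 0.405700 ≈ 0.2430

P(root rot | wilting, underwatering) ≈ 0.2430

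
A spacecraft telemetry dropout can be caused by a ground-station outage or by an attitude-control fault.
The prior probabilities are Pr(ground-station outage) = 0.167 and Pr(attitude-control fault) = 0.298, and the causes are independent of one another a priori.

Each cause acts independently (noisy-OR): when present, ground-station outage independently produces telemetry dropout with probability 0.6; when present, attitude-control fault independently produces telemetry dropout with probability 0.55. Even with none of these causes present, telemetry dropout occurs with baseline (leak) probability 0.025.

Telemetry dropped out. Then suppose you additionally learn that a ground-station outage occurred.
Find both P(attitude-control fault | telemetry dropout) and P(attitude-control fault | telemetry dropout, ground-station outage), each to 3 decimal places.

P(attitude-control fault | telemetry dropout) ≈ 0.677; P(attitude-control fault | telemetry dropout, ground-station outage) ≈ 0.365

Under noisy-OR, P(telemetry dropout | causes) = 1 − (1−0.025)·∏(1−qᵢ) over the active causes.
For the numerator, keep only attitude-control fault=true terms: 0.139321 + 0.041032 = 0.180353
The normalizing constant is 0.025*0.833*0.702 + 0.56125*0.833*0.298 + 0.61*0.167*0.702 + 0.8245*0.167*0.298 = 0.266485
P(attitude-control fault | telemetry dropout) = 0.180353/0.266485 ≈ 0.677

With the extra evidence:
P(telemetry dropout | ground-station outage) = 0.61×0.702 + 0.8245×0.298 = 0.428220 + 0.245701 = 0.673921
Of this, 0.245701 comes from 0.8245×0.298 (the attitude-control fault=true cases).
P(attitude-control fault | telemetry dropout, ground-station outage) = 0.245701 / 0.673921 ≈ 0.365
The drop from 0.677 to 0.365 is the explaining-away (discounting) effect.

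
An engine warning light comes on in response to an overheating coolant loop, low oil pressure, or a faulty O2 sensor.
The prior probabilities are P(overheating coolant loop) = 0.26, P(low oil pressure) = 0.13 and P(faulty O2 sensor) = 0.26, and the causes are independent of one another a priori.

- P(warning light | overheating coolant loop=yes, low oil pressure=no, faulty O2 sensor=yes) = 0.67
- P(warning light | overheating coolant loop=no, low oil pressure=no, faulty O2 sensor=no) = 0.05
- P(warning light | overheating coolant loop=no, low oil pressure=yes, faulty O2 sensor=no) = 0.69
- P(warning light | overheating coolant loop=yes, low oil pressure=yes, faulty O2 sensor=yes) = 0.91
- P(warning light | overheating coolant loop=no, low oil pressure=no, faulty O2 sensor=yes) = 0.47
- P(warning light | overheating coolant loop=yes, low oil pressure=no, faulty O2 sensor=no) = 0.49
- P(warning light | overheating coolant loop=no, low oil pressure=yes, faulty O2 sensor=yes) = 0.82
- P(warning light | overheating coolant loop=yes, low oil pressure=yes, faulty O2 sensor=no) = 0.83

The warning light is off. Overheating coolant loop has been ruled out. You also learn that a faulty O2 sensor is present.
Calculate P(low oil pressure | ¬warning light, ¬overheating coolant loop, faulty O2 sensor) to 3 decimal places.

P(low oil pressure | ¬warning light, ¬overheating coolant loop, faulty O2 sensor) ≈ 0.048

By total probability over both values of low oil pressure:
  P(¬warning light | ¬overheating coolant loop, faulty O2 sensor) = 0.53·0.87 + 0.18·0.13
        = 0.461100 + 0.023400 = 0.484500
Keeping only the low oil pressure-present terms gives 0.023400, so
  P(low oil pressure | ¬warning light, ¬overheating coolant loop, faulty O2 sensor) = 0.023400 / 0.484500 ≈ 0.048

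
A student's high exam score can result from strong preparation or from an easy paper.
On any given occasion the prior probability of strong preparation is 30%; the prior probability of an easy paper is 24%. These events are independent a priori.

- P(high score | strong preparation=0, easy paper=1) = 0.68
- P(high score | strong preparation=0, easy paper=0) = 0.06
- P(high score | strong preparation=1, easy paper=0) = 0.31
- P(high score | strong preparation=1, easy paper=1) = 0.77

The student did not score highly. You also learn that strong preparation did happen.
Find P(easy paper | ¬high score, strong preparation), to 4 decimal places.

P(easy paper | ¬high score, strong preparation) ≈ 0.0952

Weight on easy paper=true, given the evidence: 0.23×0.24 = 0.055200
Denominator P(¬high score | strong preparation): 0.69×0.76 + 0.23×0.24 = 0.579600
Posterior = 0.055200 / 0.579600 ≈ 0.0952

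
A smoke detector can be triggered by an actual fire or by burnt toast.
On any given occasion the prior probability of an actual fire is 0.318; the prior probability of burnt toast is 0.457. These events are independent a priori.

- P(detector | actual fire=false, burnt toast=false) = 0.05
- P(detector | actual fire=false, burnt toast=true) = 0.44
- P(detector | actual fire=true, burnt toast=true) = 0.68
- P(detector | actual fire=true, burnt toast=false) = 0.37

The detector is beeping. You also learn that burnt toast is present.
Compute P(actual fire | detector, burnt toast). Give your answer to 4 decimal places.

Enumerate both values of actual fire and weight by the priors:
  P(detector | burnt toast) = 0.44×0.682 + 0.68×0.318
        = 0.300080 + 0.216240 = 0.516320
Keeping only the actual fire-present terms gives 0.216240, so
  P(actual fire | detector, burnt toast) = 0.216240 / 0.516320 ≈ 0.4188

P(actual fire | detector, burnt toast) ≈ 0.4188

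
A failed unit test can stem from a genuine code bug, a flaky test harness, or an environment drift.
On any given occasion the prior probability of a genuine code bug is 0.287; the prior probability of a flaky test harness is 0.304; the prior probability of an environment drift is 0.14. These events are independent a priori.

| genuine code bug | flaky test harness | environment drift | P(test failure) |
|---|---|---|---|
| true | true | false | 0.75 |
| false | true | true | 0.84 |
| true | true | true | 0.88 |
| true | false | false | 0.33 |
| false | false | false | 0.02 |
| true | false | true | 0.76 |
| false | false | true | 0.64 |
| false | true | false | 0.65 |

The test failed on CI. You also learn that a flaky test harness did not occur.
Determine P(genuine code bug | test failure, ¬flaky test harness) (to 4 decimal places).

P(genuine code bug | test failure, ¬flaky test harness) ≈ 0.5952

P(test failure | ¬flaky test harness) = 0.02*0.713*0.86 + 0.64*0.713*0.14 + 0.33*0.287*0.86 + 0.76*0.287*0.14 = 0.012264 + 0.063885 + 0.081451 + 0.030537 = 0.188137
Restricting to configurations with genuine code bug present: 0.081451 + 0.030537 = 0.111988.
P(genuine code bug | test failure, ¬flaky test harness) = 0.111988 / 0.188137 ≈ 0.5952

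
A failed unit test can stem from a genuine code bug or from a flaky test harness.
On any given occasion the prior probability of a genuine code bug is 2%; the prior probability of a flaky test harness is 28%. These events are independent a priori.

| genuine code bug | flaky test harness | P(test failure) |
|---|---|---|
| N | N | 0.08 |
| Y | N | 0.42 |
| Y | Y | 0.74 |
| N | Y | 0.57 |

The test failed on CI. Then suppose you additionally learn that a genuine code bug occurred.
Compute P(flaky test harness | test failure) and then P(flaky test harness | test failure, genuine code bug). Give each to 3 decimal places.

P(flaky test harness | test failure) ≈ 0.720; P(flaky test harness | test failure, genuine code bug) ≈ 0.407

For the numerator, keep only flaky test harness=true terms: 0.156408 + 0.004144 = 0.160552
Normalizer over all consistent configurations: 0.08*0.98*0.72 + 0.57*0.98*0.28 + 0.42*0.02*0.72 + 0.74*0.02*0.28 = 0.223048
Posterior = 0.160552 / 0.223048 ≈ 0.720

Now condition on the additional information:
P(test failure | genuine code bug) = 0.42*0.72 + 0.74*0.28 = 0.302400 + 0.207200 = 0.509600
Of this, 0.207200 comes from 0.74*0.28 (the flaky test harness=true cases).
P(flaky test harness | test failure, genuine code bug) = 0.207200 / 0.509600 ≈ 0.407
This is intercausal reasoning (explaining away): once genuine code bug accounts for the test failure, flaky test harness becomes less likely.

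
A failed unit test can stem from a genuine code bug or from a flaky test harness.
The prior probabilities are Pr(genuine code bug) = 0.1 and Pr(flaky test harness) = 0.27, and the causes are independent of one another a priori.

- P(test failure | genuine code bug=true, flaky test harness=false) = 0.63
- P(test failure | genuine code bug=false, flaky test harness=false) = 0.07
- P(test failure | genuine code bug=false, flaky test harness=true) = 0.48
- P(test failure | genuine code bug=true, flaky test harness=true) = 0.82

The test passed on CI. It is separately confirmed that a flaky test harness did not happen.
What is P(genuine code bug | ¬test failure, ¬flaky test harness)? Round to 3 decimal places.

By total probability over both values of genuine code bug:
  P(¬test failure | ¬flaky test harness) = 0.93·0.9 + 0.37·0.1
        = 0.837000 + 0.037000 = 0.874000
The terms with genuine code bug present sum to 0.037000, so
  P(genuine code bug | ¬test failure, ¬flaky test harness) = 0.037000 / 0.874000 ≈ 0.042

P(genuine code bug | ¬test failure, ¬flaky test harness) ≈ 0.042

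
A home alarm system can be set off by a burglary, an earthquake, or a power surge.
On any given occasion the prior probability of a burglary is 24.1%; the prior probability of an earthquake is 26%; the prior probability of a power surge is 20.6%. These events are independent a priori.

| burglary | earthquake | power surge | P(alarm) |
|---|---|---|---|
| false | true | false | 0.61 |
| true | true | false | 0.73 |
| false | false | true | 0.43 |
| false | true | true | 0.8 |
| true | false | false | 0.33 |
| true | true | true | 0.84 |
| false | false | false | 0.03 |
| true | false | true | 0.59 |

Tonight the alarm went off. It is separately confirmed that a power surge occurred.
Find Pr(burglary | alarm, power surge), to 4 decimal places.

Pr(burglary | alarm, power surge) ≈ 0.2833

Numerator (weight on configurations with burglary): 0.105221 + 0.052634 = 0.157855
Normalizer over all consistent configurations: 0.43*0.759*0.74 + 0.8*0.759*0.26 + 0.59*0.241*0.74 + 0.84*0.241*0.26 = 0.557241
P(burglary | alarm, power surge) = 0.157855/0.557241 ≈ 0.2833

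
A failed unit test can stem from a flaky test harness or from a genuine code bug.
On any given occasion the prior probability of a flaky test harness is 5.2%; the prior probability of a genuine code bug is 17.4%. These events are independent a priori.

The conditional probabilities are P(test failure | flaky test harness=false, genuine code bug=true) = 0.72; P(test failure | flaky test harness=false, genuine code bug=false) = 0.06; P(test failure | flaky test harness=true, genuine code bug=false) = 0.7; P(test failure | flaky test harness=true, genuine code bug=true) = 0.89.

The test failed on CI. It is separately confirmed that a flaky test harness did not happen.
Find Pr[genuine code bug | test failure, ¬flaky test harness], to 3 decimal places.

P(test failure | ¬flaky test harness) = 0.06*0.826 + 0.72*0.174 = 0.049560 + 0.125280 = 0.174840
The genuine code bug-present share is 0.72*0.174 = 0.125280.
P(genuine code bug | test failure, ¬flaky test harness) = 0.125280 / 0.174840 ≈ 0.717

Pr[genuine code bug | test failure, ¬flaky test harness] ≈ 0.717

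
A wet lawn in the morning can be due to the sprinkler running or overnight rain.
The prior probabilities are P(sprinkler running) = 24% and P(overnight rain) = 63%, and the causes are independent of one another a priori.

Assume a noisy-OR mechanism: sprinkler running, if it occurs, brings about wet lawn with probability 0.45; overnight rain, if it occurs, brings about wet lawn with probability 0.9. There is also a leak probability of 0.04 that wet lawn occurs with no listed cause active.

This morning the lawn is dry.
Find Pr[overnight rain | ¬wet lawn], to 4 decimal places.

Under noisy-OR, P(wet lawn | causes) = 1 − (1−0.04)·∏(1−qᵢ) over the active causes.
Numerator (weight on configurations with overnight rain): 0.045965 + 0.007983 = 0.053948
Denominator P(¬wet lawn): 0.96*0.76*0.37 + 0.096*0.76*0.63 + 0.528*0.24*0.37 + 0.0528*0.24*0.63 = 0.370786
P(overnight rain | ¬wet lawn) = 0.053948/0.370786 ≈ 0.1455

Pr[overnight rain | ¬wet lawn] ≈ 0.1455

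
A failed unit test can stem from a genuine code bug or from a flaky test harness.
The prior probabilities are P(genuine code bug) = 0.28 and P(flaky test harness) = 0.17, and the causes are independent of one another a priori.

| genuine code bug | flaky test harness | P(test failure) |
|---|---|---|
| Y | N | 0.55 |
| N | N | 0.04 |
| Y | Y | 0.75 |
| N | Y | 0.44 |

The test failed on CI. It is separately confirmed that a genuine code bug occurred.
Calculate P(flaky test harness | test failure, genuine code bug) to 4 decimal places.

P(flaky test harness | test failure, genuine code bug) ≈ 0.2183

Numerator (weight on configurations with flaky test harness): 0.75×0.17 = 0.127500
Normalizer over all consistent configurations: 0.55×0.83 + 0.75×0.17 = 0.584000
P(flaky test harness | test failure, genuine code bug) = 0.127500/0.584000 ≈ 0.2183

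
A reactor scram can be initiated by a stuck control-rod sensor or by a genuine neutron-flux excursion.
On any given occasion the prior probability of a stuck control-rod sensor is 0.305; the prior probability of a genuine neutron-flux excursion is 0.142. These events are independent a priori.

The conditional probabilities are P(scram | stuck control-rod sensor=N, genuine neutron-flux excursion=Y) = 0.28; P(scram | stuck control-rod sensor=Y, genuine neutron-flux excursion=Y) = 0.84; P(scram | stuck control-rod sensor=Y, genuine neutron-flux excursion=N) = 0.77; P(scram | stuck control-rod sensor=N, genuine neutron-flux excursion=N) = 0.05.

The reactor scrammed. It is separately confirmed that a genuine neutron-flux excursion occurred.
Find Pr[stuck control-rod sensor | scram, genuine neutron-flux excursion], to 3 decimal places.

Sum P(scram|·) weighted by the priors over both values of stuck control-rod sensor:
  P(scram | genuine neutron-flux excursion) = 0.28·0.695 + 0.84·0.305
        = 0.194600 + 0.256200 = 0.450800
The terms with stuck control-rod sensor present sum to 0.256200, so
  P(stuck control-rod sensor | scram, genuine neutron-flux excursion) = 0.256200 / 0.450800 ≈ 0.568

Pr[stuck control-rod sensor | scram, genuine neutron-flux excursion] ≈ 0.568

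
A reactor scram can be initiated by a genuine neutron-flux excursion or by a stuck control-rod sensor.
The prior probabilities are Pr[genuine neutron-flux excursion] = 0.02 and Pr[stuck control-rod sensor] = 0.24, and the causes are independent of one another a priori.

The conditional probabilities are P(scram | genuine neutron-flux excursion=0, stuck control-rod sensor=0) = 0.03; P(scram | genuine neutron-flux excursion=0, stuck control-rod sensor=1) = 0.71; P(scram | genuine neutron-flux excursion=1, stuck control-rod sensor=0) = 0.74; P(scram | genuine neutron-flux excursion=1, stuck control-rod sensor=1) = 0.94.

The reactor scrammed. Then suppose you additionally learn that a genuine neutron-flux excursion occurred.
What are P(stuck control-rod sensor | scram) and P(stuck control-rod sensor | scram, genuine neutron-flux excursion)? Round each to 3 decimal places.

Enumerate the 4 (genuine neutron-flux excursion, stuck control-rod sensor) configurations and weight by the priors:
  P(scram) = 0.03×0.98×0.76 + 0.71×0.98×0.24 + 0.74×0.02×0.76 + 0.94×0.02×0.24
        = 0.022344 + 0.166992 + 0.011248 + 0.004512 = 0.205096
Keeping only the stuck control-rod sensor-present terms gives 0.171504, so
  P(stuck control-rod sensor | scram) = 0.171504 / 0.205096 ≈ 0.836

Now also conditioning on genuine neutron-flux excursion=true:
Enumerate both values of stuck control-rod sensor and weight by the priors:
  P(scram | genuine neutron-flux excursion) = 0.74×0.76 + 0.94×0.24
        = 0.562400 + 0.225600 = 0.788000
The terms with stuck control-rod sensor present sum to 0.225600, so
  P(stuck control-rod sensor | scram, genuine neutron-flux excursion) = 0.225600 / 0.788000 ≈ 0.286

P(stuck control-rod sensor | scram) ≈ 0.836; P(stuck control-rod sensor | scram, genuine neutron-flux excursion) ≈ 0.286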